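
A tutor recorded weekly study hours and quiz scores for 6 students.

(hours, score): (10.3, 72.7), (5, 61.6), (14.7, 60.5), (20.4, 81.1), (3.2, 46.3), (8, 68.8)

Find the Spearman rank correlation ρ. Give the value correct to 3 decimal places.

0.657

Rank hours: 4, 2, 5, 6, 1, 3
Rank score: 5, 3, 2, 6, 1, 4
d = rank(hours) − rank(score): -1, -1, 3, 0, 0, -1; Σd² = 12
ρ = 1 − 6Σd² / [n(n²−1)] = 1 − 6×12 / (6×35) = 1 − 72/210 ≈ 0.657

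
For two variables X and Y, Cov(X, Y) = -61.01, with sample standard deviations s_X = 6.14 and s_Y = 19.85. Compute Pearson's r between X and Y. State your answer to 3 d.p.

r = Cov(X,Y) / (s_X · s_Y) = -61.01 / (6.14 × 19.85)
  = -61.01 / 121.8790 ≈ -0.501

-0.501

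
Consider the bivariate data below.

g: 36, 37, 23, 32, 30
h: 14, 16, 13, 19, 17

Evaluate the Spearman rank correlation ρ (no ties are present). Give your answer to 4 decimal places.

0.2000

Rank g: 4, 5, 1, 3, 2
Rank h: 2, 3, 1, 5, 4
d = rank(g) − rank(h): 2, 2, 0, -2, -2; Σd² = 16
ρ = 1 − 6Σd² / [n(n²−1)] = 1 − 6×16 / (5×24) = 1 − 96/120 ≈ 0.2000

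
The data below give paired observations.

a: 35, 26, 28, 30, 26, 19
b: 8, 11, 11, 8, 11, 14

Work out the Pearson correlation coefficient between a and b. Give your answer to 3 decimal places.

-0.939

n = 6, Σa = 164, Σb = 63, Σa² = 4622, Σb² = 687, Σab = 1666
nΣab − ΣaΣb = 9996 − 10332 = -336
nΣa² − (Σa)² = 27732 − 26896 = 836; nΣb² − (Σb)² = 4122 − 3969 = 153
r = -336 / √(836 × 153) = -336 / 357.6423 ≈ -0.939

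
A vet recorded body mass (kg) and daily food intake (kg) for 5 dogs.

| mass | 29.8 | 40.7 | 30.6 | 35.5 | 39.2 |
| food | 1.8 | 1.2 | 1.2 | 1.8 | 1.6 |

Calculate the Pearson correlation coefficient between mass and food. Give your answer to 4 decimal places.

n = 5, Σx = 175.8, Σy = 7.6, Σx² = 6277.78, Σy² = 11.92, Σxy = 265.82
nΣxy − ΣxΣy = 1329.1 − 1336.08 = -6.98
nΣx² − (Σx)² = 31388.9 − 30905.64 = 483.26; nΣy² − (Σy)² = 59.6 − 57.76 = 1.84
r = -6.98 / √(483.26 × 1.84) = -6.98 / 29.8194 ≈ -0.2341

-0.2341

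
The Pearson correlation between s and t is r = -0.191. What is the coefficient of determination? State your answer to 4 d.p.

0.0365

r² = (-0.191)² = 0.0365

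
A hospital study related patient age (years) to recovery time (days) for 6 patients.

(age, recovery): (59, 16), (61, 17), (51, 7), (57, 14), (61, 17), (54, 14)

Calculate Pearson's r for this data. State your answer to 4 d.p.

0.9229

n = 6, Σx = 343, Σy = 85, Σx² = 19689, Σy² = 1275, Σxy = 4929
nΣxy − ΣxΣy = 29574 − 29155 = 419
nΣx² − (Σx)² = 118134 − 117649 = 485; nΣy² − (Σy)² = 7650 − 7225 = 425
r = 419 / √(485 × 425) = 419 / 454.0099 ≈ 0.9229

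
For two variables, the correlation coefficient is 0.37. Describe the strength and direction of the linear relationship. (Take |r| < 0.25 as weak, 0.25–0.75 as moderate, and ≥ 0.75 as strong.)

moderate positive

r = 0.37 > 0 so the relationship is positive.
|r| = 0.37, which falls in the moderate range.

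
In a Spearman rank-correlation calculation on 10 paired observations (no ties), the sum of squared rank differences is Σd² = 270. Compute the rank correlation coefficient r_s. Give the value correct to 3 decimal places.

-0.636

ρ = 1 − 6Σd² / [n(n²−1)] = 1 − 6×270 / (10×99)
  = 1 − 1620/990 = 1 − 1.6364 ≈ -0.636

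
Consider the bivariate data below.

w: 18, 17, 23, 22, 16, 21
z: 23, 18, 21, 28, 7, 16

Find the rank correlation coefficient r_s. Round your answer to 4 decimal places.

0.6000

Rank w: 3, 2, 6, 5, 1, 4
Rank z: 5, 3, 4, 6, 1, 2
d = rank(w) − rank(z): -2, -1, 2, -1, 0, 2; Σd² = 14
ρ = 1 − 6Σd² / [n(n²−1)] = 1 − 6×14 / (6×35) = 1 − 84/210 ≈ 0.6000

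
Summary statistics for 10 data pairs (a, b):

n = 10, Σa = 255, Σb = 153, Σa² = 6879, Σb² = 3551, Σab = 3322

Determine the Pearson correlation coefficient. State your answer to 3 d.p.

-0.859

r = (nΣab − ΣaΣb) / √[(nΣa² − (Σa)²)(nΣb² − (Σb)²)]
Numerator: 10×3322 − 255×153 = -5795
Denominator: √[(68790 − 65025)(35510 − 23409)] = √[3765 × 12101] = 6749.8344
r = -5795 / 6749.8344 ≈ -0.859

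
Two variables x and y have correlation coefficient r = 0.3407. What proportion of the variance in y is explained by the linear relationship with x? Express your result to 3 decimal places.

0.116

r² = (0.3407)² = 0.116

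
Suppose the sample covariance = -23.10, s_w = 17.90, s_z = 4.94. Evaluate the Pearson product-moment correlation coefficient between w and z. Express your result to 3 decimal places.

-0.261

r = Cov(w,z) / (s_w · s_z) = -23.10 / (17.90 × 4.94)
  = -23.10 / 88.4260 ≈ -0.261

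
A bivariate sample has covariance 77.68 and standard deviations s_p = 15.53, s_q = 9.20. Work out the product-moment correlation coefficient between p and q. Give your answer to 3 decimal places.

0.544

r = Cov(p,q) / (s_p · s_q) = 77.68 / (15.53 × 9.20)
  = 77.68 / 142.8760 ≈ 0.544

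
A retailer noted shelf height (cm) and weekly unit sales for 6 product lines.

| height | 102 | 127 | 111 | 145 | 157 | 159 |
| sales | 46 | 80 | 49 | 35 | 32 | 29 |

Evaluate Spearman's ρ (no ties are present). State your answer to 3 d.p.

Rank height: 1, 3, 2, 4, 5, 6
Rank sales: 4, 6, 5, 3, 2, 1
d = rank(height) − rank(sales): -3, -3, -3, 1, 3, 5; Σd² = 62
ρ = 1 − 6Σd² / [n(n²−1)] = 1 − 6×62 / (6×35) = 1 − 372/210 ≈ -0.771

-0.771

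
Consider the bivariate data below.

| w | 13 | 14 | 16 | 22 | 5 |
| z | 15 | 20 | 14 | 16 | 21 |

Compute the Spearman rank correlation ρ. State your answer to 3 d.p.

-0.500

Rank w: 2, 3, 4, 5, 1
Rank z: 2, 4, 1, 3, 5
d = rank(w) − rank(z): 0, -1, 3, 2, -4; Σd² = 30
ρ = 1 − 6Σd² / [n(n²−1)] = 1 − 6×30 / (5×24) = 1 − 180/120 ≈ -0.500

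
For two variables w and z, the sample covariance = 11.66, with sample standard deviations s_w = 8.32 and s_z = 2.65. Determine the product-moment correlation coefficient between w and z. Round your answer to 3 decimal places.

0.529

r = Cov(w,z) / (s_w · s_z) = 11.66 / (8.32 × 2.65)
  = 11.66 / 22.0480 ≈ 0.529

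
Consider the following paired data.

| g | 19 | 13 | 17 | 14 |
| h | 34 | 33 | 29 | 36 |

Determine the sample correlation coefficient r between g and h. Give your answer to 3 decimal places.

n = 4, Σg = 63, Σh = 132, Σg² = 1015, Σh² = 4382, Σgh = 2072
nΣgh − ΣgΣh = 8288 − 8316 = -28
nΣg² − (Σg)² = 4060 − 3969 = 91; nΣh² − (Σh)² = 17528 − 17424 = 104
r = -28 / √(91 × 104) = -28 / 97.2831 ≈ -0.288

-0.288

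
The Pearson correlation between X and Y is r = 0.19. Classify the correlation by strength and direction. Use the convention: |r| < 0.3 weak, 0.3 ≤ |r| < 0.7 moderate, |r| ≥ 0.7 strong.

weak positive

r = 0.19 > 0 so the relationship is positive.
|r| = 0.19, which falls in the weak range.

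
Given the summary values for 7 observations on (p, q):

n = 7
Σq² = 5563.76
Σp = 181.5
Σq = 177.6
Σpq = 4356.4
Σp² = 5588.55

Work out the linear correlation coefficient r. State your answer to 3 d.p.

r = (nΣpq − ΣpΣq) / √[(nΣp² − (Σp)²)(nΣq² − (Σq)²)]
Numerator: 7×4356.4 − 181.5×177.6 = -1739.6
Denominator: √[(39119.85 − 32942.25)(38946.32 − 31541.76)] = √[6177.6 × 7404.56] = 6763.3135
r = -1739.6 / 6763.3135 ≈ -0.257

-0.257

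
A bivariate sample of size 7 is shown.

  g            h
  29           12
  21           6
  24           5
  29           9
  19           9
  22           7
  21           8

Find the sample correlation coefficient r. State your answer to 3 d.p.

n = 7, Σg = 165, Σh = 56, Σg² = 3985, Σh² = 480, Σgh = 1348
nΣgh − ΣgΣh = 9436 − 9240 = 196
nΣg² − (Σg)² = 27895 − 27225 = 670; nΣh² − (Σh)² = 3360 − 3136 = 224
r = 196 / √(670 × 224) = 196 / 387.4016 ≈ 0.506

0.506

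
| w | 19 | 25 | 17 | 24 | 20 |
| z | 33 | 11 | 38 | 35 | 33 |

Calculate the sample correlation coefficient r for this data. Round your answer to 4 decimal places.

n = 5, Σw = 105, Σz = 150, Σw² = 2251, Σz² = 4968, Σwz = 3048
nΣwz − ΣwΣz = 15240 − 15750 = -510
nΣw² − (Σw)² = 11255 − 11025 = 230; nΣz² − (Σz)² = 24840 − 22500 = 2340
r = -510 / √(230 × 2340) = -510 / 733.6212 ≈ -0.6952

-0.6952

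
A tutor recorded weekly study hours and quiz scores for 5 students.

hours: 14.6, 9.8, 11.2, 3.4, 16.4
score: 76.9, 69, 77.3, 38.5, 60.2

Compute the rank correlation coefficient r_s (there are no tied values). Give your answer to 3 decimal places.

0.300

Rank hours: 4, 2, 3, 1, 5
Rank score: 4, 3, 5, 1, 2
d = rank(hours) − rank(score): 0, -1, -2, 0, 3; Σd² = 14
ρ = 1 − 6Σd² / [n(n²−1)] = 1 − 6×14 / (5×24) = 1 − 84/120 ≈ 0.300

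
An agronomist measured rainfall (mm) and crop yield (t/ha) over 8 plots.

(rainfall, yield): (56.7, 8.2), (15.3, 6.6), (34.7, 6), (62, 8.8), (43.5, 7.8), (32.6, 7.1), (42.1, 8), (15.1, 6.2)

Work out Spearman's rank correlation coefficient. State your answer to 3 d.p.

Rank rainfall: 7, 2, 4, 8, 6, 3, 5, 1
Rank yield: 7, 3, 1, 8, 5, 4, 6, 2
d = rank(rainfall) − rank(yield): 0, -1, 3, 0, 1, -1, -1, -1; Σd² = 14
ρ = 1 − 6Σd² / [n(n²−1)] = 1 − 6×14 / (8×63) = 1 − 84/504 ≈ 0.833

0.833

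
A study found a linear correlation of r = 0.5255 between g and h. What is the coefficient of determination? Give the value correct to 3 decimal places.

0.276

r² = (0.5255)² = 0.276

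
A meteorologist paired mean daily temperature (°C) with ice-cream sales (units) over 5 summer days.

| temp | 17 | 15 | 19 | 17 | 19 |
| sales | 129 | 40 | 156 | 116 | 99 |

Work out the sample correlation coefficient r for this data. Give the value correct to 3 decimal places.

n = 5, Σx = 87, Σy = 540, Σx² = 1525, Σy² = 65834, Σxy = 9610
nΣxy − ΣxΣy = 48050 − 46980 = 1070
nΣx² − (Σx)² = 7625 − 7569 = 56; nΣy² − (Σy)² = 329170 − 291600 = 37570
r = 1070 / √(56 × 37570) = 1070 / 1450.4896 ≈ 0.738

0.738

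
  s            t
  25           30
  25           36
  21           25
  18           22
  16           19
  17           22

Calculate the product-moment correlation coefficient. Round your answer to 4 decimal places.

0.9404

n = 6, Σs = 122, Σt = 154, Σs² = 2560, Σt² = 4150, Σst = 3249
nΣst − ΣsΣt = 19494 − 18788 = 706
nΣs² − (Σs)² = 15360 − 14884 = 476; nΣt² − (Σt)² = 24900 − 23716 = 1184
r = 706 / √(476 × 1184) = 706 / 750.7223 ≈ 0.9404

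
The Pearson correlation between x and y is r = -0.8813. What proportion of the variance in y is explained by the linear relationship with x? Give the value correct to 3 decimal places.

r² = (-0.8813)² = 0.777

0.777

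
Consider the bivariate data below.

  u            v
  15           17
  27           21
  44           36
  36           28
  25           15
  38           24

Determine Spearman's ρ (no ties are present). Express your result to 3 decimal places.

Rank u: 1, 3, 6, 4, 2, 5
Rank v: 2, 3, 6, 5, 1, 4
d = rank(u) − rank(v): -1, 0, 0, -1, 1, 1; Σd² = 4
ρ = 1 − 6Σd² / [n(n²−1)] = 1 − 6×4 / (6×35) = 1 − 24/210 ≈ 0.886

0.886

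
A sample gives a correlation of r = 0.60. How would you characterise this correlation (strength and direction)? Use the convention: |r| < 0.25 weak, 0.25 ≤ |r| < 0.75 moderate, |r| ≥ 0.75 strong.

r = 0.60 > 0 so the relationship is positive.
|r| = 0.60, which falls in the moderate range.

moderate positive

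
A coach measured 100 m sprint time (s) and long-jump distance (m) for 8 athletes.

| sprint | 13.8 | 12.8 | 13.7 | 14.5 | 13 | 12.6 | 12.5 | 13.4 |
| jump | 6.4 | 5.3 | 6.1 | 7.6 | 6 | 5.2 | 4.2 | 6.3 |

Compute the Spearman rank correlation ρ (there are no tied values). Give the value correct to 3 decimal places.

Rank sprint: 7, 3, 6, 8, 4, 2, 1, 5
Rank jump: 7, 3, 5, 8, 4, 2, 1, 6
d = rank(sprint) − rank(jump): 0, 0, 1, 0, 0, 0, 0, -1; Σd² = 2
ρ = 1 − 6Σd² / [n(n²−1)] = 1 − 6×2 / (8×63) = 1 − 12/504 ≈ 0.976

0.976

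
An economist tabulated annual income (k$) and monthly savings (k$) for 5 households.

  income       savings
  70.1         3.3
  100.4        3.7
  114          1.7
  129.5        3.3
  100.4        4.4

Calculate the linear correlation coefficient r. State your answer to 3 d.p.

n = 5, Σx = 514.4, Σy = 16.4, Σx² = 54840.58, Σy² = 57.72, Σxy = 1665.72
nΣxy − ΣxΣy = 8328.6 − 8436.16 = -107.56
nΣx² − (Σx)² = 274202.9 − 264607.36 = 9595.54; nΣy² − (Σy)² = 288.6 − 268.96 = 19.64
r = -107.56 / √(9595.54 × 19.64) = -107.56 / 434.1157 ≈ -0.248

-0.248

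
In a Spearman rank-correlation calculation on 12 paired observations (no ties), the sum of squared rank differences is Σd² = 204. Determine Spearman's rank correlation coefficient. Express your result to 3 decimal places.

0.287

ρ = 1 − 6Σd² / [n(n²−1)] = 1 − 6×204 / (12×143)
  = 1 − 1224/1716 = 1 − 0.7133 ≈ 0.287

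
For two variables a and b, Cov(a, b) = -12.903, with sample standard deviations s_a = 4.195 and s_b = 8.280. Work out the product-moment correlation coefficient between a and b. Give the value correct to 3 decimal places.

-0.371

r = Cov(a,b) / (s_a · s_b) = -12.903 / (4.195 × 8.280)
  = -12.903 / 34.7346 ≈ -0.371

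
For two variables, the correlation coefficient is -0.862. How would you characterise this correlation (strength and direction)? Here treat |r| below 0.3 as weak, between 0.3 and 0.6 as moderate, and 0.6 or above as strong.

r = -0.862 < 0 so the relationship is negative.
|r| = 0.862, which falls in the strong range.

strong negative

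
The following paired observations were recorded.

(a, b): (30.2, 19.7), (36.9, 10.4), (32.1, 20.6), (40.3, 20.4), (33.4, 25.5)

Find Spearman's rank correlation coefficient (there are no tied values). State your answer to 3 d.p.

Rank a: 1, 4, 2, 5, 3
Rank b: 2, 1, 4, 3, 5
d = rank(a) − rank(b): -1, 3, -2, 2, -2; Σd² = 22
ρ = 1 − 6Σd² / [n(n²−1)] = 1 − 6×22 / (5×24) = 1 − 132/120 ≈ -0.100

-0.100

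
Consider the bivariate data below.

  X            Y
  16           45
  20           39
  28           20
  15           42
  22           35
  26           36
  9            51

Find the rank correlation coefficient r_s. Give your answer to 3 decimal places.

Rank X: 3, 4, 7, 2, 5, 6, 1
Rank Y: 6, 4, 1, 5, 2, 3, 7
d = rank(X) − rank(Y): -3, 0, 6, -3, 3, 3, -6; Σd² = 108
ρ = 1 − 6Σd² / [n(n²−1)] = 1 − 6×108 / (7×48) = 1 − 648/336 ≈ -0.929

-0.929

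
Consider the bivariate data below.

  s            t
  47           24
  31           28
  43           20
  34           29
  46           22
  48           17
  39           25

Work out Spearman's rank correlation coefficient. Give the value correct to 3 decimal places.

-0.821

Rank s: 6, 1, 4, 2, 5, 7, 3
Rank t: 4, 6, 2, 7, 3, 1, 5
d = rank(s) − rank(t): 2, -5, 2, -5, 2, 6, -2; Σd² = 102
ρ = 1 − 6Σd² / [n(n²−1)] = 1 − 6×102 / (7×48) = 1 − 612/336 ≈ -0.821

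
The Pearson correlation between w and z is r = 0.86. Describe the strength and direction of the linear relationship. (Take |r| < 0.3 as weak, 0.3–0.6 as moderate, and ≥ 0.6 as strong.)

r = 0.86 > 0 so the relationship is positive.
|r| = 0.86, which falls in the strong range.

strong positive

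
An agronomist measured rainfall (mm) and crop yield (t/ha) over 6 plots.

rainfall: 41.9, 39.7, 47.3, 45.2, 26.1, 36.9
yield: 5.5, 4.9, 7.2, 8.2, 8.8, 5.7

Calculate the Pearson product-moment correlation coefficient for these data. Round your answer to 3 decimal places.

n = 6, Σx = 237.1, Σy = 40.3, Σx² = 9654.85, Σy² = 283.27, Σxy = 1576.19
nΣxy − ΣxΣy = 9457.14 − 9555.13 = -97.99
nΣx² − (Σx)² = 57929.1 − 56216.41 = 1712.69; nΣy² − (Σy)² = 1699.62 − 1624.09 = 75.53
r = -97.99 / √(1712.69 × 75.53) = -97.99 / 359.6658 ≈ -0.272

-0.272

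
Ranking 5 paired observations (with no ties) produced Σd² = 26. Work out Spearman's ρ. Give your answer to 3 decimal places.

-0.300

ρ = 1 − 6Σd² / [n(n²−1)] = 1 − 6×26 / (5×24)
  = 1 − 156/120 = 1 − 1.3000 ≈ -0.300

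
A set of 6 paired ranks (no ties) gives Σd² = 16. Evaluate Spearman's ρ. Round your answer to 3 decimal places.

0.543

ρ = 1 − 6Σd² / [n(n²−1)] = 1 − 6×16 / (6×35)
  = 1 − 96/210 = 1 − 0.4571 ≈ 0.543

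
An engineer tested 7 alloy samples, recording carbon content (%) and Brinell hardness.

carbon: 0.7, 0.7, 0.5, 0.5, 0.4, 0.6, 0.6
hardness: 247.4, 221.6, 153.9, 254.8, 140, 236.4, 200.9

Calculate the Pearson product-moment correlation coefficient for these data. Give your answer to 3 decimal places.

0.648

n = 7, Σx = 4, Σy = 1455, Σx² = 2.36, Σy² = 314767.34, Σxy = 851.03
nΣxy − ΣxΣy = 5957.21 − 5820 = 137.21
nΣx² − (Σx)² = 16.52 − 16 = 0.52; nΣy² − (Σy)² = 2203371.38 − 2117025 = 86346.38
r = 137.21 / √(0.52 × 86346.38) = 137.21 / 211.8965 ≈ 0.648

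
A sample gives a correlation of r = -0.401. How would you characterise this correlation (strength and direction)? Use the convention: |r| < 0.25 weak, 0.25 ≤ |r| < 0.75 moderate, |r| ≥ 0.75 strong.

moderate negative

r = -0.401 < 0 so the relationship is negative.
|r| = 0.401, which falls in the moderate range.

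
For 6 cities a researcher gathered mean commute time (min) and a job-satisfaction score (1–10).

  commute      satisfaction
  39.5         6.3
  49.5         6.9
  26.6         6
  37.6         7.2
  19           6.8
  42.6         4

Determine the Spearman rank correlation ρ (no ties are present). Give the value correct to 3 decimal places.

-0.029

Rank commute: 4, 6, 2, 3, 1, 5
Rank satisfaction: 3, 5, 2, 6, 4, 1
d = rank(commute) − rank(satisfaction): 1, 1, 0, -3, -3, 4; Σd² = 36
ρ = 1 − 6Σd² / [n(n²−1)] = 1 − 6×36 / (6×35) = 1 − 216/210 ≈ -0.029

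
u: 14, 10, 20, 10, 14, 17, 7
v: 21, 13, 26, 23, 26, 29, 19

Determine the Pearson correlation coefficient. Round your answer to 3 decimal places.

0.698

n = 7, Σu = 92, Σv = 157, Σu² = 1330, Σv² = 3693, Σuv = 2164
nΣuv − ΣuΣv = 15148 − 14444 = 704
nΣu² − (Σu)² = 9310 − 8464 = 846; nΣv² − (Σv)² = 25851 − 24649 = 1202
r = 704 / √(846 × 1202) = 704 / 1008.4106 ≈ 0.698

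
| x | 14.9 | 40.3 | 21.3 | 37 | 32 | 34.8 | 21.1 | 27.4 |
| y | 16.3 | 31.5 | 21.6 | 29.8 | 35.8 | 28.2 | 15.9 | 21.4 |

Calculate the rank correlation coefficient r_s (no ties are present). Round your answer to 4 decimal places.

Rank x: 1, 8, 3, 7, 5, 6, 2, 4
Rank y: 2, 7, 4, 6, 8, 5, 1, 3
d = rank(x) − rank(y): -1, 1, -1, 1, -3, 1, 1, 1; Σd² = 16
ρ = 1 − 6Σd² / [n(n²−1)] = 1 − 6×16 / (8×63) = 1 − 96/504 ≈ 0.8095

0.8095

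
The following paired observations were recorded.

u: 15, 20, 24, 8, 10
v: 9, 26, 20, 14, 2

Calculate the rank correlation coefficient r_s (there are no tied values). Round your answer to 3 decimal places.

Rank u: 3, 4, 5, 1, 2
Rank v: 2, 5, 4, 3, 1
d = rank(u) − rank(v): 1, -1, 1, -2, 1; Σd² = 8
ρ = 1 − 6Σd² / [n(n²−1)] = 1 − 6×8 / (5×24) = 1 − 48/120 ≈ 0.600

0.600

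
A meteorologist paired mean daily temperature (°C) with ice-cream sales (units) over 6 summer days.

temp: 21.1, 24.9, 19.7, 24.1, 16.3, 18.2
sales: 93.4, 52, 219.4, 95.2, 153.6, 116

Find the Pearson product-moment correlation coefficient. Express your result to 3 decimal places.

n = 6, Σx = 124.3, Σy = 729.6, Σx² = 2631.05, Σy² = 105675.92, Σxy = 14496.92
nΣxy − ΣxΣy = 86981.52 − 90689.28 = -3707.76
nΣx² − (Σx)² = 15786.3 − 15450.49 = 335.81; nΣy² − (Σy)² = 634055.52 − 532316.16 = 101739.36
r = -3707.76 / √(335.81 × 101739.36) = -3707.76 / 5845.0915 ≈ -0.634

-0.634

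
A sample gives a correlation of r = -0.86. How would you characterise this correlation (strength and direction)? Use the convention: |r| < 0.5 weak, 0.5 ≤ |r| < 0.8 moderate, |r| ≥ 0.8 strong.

r = -0.86 < 0 so the relationship is negative.
|r| = 0.86, which falls in the strong range.

strong negative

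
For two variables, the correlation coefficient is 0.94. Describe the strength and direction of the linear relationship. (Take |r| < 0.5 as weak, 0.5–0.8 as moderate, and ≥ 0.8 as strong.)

strong positive

r = 0.94 > 0 so the relationship is positive.
|r| = 0.94, which falls in the strong range.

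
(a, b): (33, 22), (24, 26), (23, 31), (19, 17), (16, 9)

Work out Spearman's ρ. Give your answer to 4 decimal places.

0.6000

Rank a: 5, 4, 3, 2, 1
Rank b: 3, 4, 5, 2, 1
d = rank(a) − rank(b): 2, 0, -2, 0, 0; Σd² = 8
ρ = 1 − 6Σd² / [n(n²−1)] = 1 − 6×8 / (5×24) = 1 − 48/120 ≈ 0.6000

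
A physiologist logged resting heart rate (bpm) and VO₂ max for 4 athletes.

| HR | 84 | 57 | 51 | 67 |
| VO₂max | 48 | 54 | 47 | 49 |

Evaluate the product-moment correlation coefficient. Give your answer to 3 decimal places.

n = 4, Σx = 259, Σy = 198, Σx² = 17395, Σy² = 9830, Σxy = 12790
nΣxy − ΣxΣy = 51160 − 51282 = -122
nΣx² − (Σx)² = 69580 − 67081 = 2499; nΣy² − (Σy)² = 39320 − 39204 = 116
r = -122 / √(2499 × 116) = -122 / 538.4088 ≈ -0.227

-0.227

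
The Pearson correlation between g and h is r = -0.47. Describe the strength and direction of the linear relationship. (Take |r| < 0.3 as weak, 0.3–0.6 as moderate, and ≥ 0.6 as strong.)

moderate negative

r = -0.47 < 0 so the relationship is negative.
|r| = 0.47, which falls in the moderate range.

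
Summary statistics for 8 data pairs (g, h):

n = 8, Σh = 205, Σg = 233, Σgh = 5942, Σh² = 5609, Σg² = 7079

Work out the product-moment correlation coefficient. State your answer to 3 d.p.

-0.089

r = (nΣgh − ΣgΣh) / √[(nΣg² − (Σg)²)(nΣh² − (Σh)²)]
Numerator: 8×5942 − 233×205 = -229
Denominator: √[(56632 − 54289)(44872 − 42025)] = √[2343 × 2847] = 2582.7352
r = -229 / 2582.7352 ≈ -0.089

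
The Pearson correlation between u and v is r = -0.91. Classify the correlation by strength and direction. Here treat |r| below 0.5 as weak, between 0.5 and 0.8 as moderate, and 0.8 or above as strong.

r = -0.91 < 0 so the relationship is negative.
|r| = 0.91, which falls in the strong range.

strong negative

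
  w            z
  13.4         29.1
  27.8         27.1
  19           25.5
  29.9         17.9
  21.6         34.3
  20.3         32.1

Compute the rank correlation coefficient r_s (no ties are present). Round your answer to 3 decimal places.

Rank w: 1, 5, 2, 6, 4, 3
Rank z: 4, 3, 2, 1, 6, 5
d = rank(w) − rank(z): -3, 2, 0, 5, -2, -2; Σd² = 46
ρ = 1 − 6Σd² / [n(n²−1)] = 1 − 6×46 / (6×35) = 1 − 276/210 ≈ -0.314

-0.314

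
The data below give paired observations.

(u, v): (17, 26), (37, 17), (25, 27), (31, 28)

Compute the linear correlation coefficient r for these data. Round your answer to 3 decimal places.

n = 4, Σu = 110, Σv = 98, Σu² = 3244, Σv² = 2478, Σuv = 2614
nΣuv − ΣuΣv = 10456 − 10780 = -324
nΣu² − (Σu)² = 12976 − 12100 = 876; nΣv² − (Σv)² = 9912 − 9604 = 308
r = -324 / √(876 × 308) = -324 / 519.4305 ≈ -0.624

-0.624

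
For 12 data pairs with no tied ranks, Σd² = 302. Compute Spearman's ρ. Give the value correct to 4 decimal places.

-0.0559

ρ = 1 − 6Σd² / [n(n²−1)] = 1 − 6×302 / (12×143)
  = 1 − 1812/1716 = 1 − 1.05594 ≈ -0.0559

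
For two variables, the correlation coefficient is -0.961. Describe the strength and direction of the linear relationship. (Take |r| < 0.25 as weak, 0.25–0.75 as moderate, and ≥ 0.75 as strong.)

strong negative

r = -0.961 < 0 so the relationship is negative.
|r| = 0.961, which falls in the strong range.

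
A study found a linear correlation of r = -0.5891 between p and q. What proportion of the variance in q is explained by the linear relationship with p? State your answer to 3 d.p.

0.347

r² = (-0.5891)² = 0.347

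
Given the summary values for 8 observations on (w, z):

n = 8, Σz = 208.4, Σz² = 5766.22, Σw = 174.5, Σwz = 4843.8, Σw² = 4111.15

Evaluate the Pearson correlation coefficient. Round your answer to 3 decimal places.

0.929

r = (nΣwz − ΣwΣz) / √[(nΣw² − (Σw)²)(nΣz² − (Σz)²)]
Numerator: 8×4843.8 − 174.5×208.4 = 2384.6
Denominator: √[(32889.2 − 30450.25)(46129.76 − 43430.56)] = √[2438.95 × 2699.2] = 2565.7774
r = 2384.6 / 2565.7774 ≈ 0.929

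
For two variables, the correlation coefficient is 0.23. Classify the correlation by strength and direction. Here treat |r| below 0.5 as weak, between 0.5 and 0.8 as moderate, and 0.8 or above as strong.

weak positive

r = 0.23 > 0 so the relationship is positive.
|r| = 0.23, which falls in the weak range.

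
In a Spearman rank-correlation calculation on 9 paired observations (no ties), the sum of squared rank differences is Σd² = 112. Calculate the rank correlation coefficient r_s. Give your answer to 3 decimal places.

0.067

ρ = 1 − 6Σd² / [n(n²−1)] = 1 − 6×112 / (9×80)
  = 1 − 672/720 = 1 − 0.9333 ≈ 0.067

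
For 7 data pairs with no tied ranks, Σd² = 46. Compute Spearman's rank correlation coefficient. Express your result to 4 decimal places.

0.1786

ρ = 1 − 6Σd² / [n(n²−1)] = 1 − 6×46 / (7×48)
  = 1 − 276/336 = 1 − 0.82143 ≈ 0.1786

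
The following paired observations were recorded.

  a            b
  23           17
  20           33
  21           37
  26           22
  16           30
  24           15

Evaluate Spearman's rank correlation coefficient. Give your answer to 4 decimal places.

-0.6000

Rank a: 4, 2, 3, 6, 1, 5
Rank b: 2, 5, 6, 3, 4, 1
d = rank(a) − rank(b): 2, -3, -3, 3, -3, 4; Σd² = 56
ρ = 1 − 6Σd² / [n(n²−1)] = 1 − 6×56 / (6×35) = 1 − 336/210 ≈ -0.6000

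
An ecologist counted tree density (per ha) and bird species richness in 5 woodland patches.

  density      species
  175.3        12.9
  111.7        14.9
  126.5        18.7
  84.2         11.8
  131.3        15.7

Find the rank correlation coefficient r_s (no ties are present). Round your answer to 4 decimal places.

0.3000

Rank density: 5, 2, 3, 1, 4
Rank species: 2, 3, 5, 1, 4
d = rank(density) − rank(species): 3, -1, -2, 0, 0; Σd² = 14
ρ = 1 − 6Σd² / [n(n²−1)] = 1 − 6×14 / (5×24) = 1 − 84/120 ≈ 0.3000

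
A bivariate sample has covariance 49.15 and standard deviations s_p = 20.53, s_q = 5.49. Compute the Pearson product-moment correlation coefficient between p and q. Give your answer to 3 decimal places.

0.436

r = Cov(p,q) / (s_p · s_q) = 49.15 / (20.53 × 5.49)
  = 49.15 / 112.7097 ≈ 0.436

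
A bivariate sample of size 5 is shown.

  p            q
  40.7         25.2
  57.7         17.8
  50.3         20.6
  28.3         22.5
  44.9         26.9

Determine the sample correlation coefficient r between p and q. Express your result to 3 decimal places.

-0.512

n = 5, Σp = 221.9, Σq = 113, Σp² = 10332.77, Σq² = 2606.1, Σpq = 4933.44
nΣpq − ΣpΣq = 24667.2 − 25074.7 = -407.5
nΣp² − (Σp)² = 51663.85 − 49239.61 = 2424.24; nΣq² − (Σq)² = 13030.5 − 12769 = 261.5
r = -407.5 / √(2424.24 × 261.5) = -407.5 / 796.2027 ≈ -0.512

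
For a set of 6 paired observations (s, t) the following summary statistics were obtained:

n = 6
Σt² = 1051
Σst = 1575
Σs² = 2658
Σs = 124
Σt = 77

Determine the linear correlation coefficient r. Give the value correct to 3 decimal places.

-0.211

r = (nΣst − ΣsΣt) / √[(nΣs² − (Σs)²)(nΣt² − (Σt)²)]
Numerator: 6×1575 − 124×77 = -98
Denominator: √[(15948 − 15376)(6306 − 5929)] = √[572 × 377] = 464.3748
r = -98 / 464.3748 ≈ -0.211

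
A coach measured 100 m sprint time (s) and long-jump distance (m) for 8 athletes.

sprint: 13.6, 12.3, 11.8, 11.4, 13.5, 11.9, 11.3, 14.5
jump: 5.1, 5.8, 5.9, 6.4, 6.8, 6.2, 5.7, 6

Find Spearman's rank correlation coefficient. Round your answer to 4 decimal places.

Rank sprint: 7, 5, 3, 2, 6, 4, 1, 8
Rank jump: 1, 3, 4, 7, 8, 6, 2, 5
d = rank(sprint) − rank(jump): 6, 2, -1, -5, -2, -2, -1, 3; Σd² = 84
ρ = 1 − 6Σd² / [n(n²−1)] = 1 − 6×84 / (8×63) = 1 − 504/504 ≈ 0.0000

0.0000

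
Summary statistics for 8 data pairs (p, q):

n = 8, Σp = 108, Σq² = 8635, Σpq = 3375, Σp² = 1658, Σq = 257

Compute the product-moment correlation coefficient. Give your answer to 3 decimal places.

-0.343

r = (nΣpq − ΣpΣq) / √[(nΣp² − (Σp)²)(nΣq² − (Σq)²)]
Numerator: 8×3375 − 108×257 = -756
Denominator: √[(13264 − 11664)(69080 − 66049)] = √[1600 × 3031] = 2202.1807
r = -756 / 2202.1807 ≈ -0.343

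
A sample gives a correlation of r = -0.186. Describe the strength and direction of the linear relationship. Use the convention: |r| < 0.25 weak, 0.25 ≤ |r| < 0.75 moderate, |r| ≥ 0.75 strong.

r = -0.186 < 0 so the relationship is negative.
|r| = 0.186, which falls in the weak range.

weak negative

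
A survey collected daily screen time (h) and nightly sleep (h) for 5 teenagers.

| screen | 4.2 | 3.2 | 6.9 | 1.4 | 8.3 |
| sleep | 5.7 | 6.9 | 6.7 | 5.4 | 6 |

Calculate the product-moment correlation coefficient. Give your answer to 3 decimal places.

n = 5, Σx = 24, Σy = 30.7, Σx² = 146.34, Σy² = 190.15, Σxy = 149.61
nΣxy − ΣxΣy = 748.05 − 736.8 = 11.25
nΣx² − (Σx)² = 731.7 − 576 = 155.7; nΣy² − (Σy)² = 950.75 − 942.49 = 8.26
r = 11.25 / √(155.7 × 8.26) = 11.25 / 35.8620 ≈ 0.314

0.314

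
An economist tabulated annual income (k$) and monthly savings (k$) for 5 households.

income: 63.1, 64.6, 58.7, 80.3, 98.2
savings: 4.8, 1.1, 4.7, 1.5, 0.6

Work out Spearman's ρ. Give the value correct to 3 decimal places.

-0.800

Rank income: 2, 3, 1, 4, 5
Rank savings: 5, 2, 4, 3, 1
d = rank(income) − rank(savings): -3, 1, -3, 1, 4; Σd² = 36
ρ = 1 − 6Σd² / [n(n²−1)] = 1 − 6×36 / (5×24) = 1 − 216/120 ≈ -0.800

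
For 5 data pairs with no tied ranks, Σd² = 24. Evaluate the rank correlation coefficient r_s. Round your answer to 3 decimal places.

-0.200

ρ = 1 − 6Σd² / [n(n²−1)] = 1 − 6×24 / (5×24)
  = 1 − 144/120 = 1 − 1.2000 ≈ -0.200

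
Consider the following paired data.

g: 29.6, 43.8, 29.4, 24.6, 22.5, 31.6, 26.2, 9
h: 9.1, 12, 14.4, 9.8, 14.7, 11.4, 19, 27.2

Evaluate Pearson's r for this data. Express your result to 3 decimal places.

n = 8, Σg = 216.7, Σh = 117.6, Σg² = 6536.37, Σh² = 1977.1, Σgh = 2892.99
nΣgh − ΣgΣh = 23143.92 − 25483.92 = -2340
nΣg² − (Σg)² = 52290.96 − 46958.89 = 5332.07; nΣh² − (Σh)² = 15816.8 − 13829.76 = 1987.04
r = -2340 / √(5332.07 × 1987.04) = -2340 / 3255.0017 ≈ -0.719

-0.719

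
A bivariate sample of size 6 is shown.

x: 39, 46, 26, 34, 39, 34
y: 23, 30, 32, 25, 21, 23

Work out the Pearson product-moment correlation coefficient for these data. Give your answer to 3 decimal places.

-0.241

n = 6, Σx = 218, Σy = 154, Σx² = 8146, Σy² = 4048, Σxy = 5560
nΣxy − ΣxΣy = 33360 − 33572 = -212
nΣx² − (Σx)² = 48876 − 47524 = 1352; nΣy² − (Σy)² = 24288 − 23716 = 572
r = -212 / √(1352 × 572) = -212 / 879.3998 ≈ -0.241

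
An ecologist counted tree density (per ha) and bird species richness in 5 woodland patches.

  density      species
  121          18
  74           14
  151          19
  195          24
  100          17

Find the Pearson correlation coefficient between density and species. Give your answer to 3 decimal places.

0.979

n = 5, Σx = 641, Σy = 92, Σx² = 90943, Σy² = 1746, Σxy = 12463
nΣxy − ΣxΣy = 62315 − 58972 = 3343
nΣx² − (Σx)² = 454715 − 410881 = 43834; nΣy² − (Σy)² = 8730 − 8464 = 266
r = 3343 / √(43834 × 266) = 3343 / 3414.6514 ≈ 0.979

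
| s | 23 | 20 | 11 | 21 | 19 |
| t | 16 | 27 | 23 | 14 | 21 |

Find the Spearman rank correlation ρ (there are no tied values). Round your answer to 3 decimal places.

Rank s: 5, 3, 1, 4, 2
Rank t: 2, 5, 4, 1, 3
d = rank(s) − rank(t): 3, -2, -3, 3, -1; Σd² = 32
ρ = 1 − 6Σd² / [n(n²−1)] = 1 − 6×32 / (5×24) = 1 − 192/120 ≈ -0.600

-0.600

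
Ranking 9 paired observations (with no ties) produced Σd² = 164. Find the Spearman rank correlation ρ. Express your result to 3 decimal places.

-0.367

ρ = 1 − 6Σd² / [n(n²−1)] = 1 − 6×164 / (9×80)
  = 1 − 984/720 = 1 − 1.3667 ≈ -0.367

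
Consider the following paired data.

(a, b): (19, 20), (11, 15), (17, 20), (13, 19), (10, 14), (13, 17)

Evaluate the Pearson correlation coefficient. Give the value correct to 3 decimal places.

0.897

n = 6, Σa = 83, Σb = 105, Σa² = 1209, Σb² = 1871, Σab = 1493
nΣab − ΣaΣb = 8958 − 8715 = 243
nΣa² − (Σa)² = 7254 − 6889 = 365; nΣb² − (Σb)² = 11226 − 11025 = 201
r = 243 / √(365 × 201) = 243 / 270.8597 ≈ 0.897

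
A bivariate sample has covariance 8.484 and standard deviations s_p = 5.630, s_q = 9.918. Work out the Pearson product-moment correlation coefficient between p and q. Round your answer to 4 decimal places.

0.1519

r = Cov(p,q) / (s_p · s_q) = 8.484 / (5.630 × 9.918)
  = 8.484 / 55.8383 ≈ 0.1519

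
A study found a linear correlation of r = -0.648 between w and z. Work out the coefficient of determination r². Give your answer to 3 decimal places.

r² = (-0.648)² = 0.420

0.420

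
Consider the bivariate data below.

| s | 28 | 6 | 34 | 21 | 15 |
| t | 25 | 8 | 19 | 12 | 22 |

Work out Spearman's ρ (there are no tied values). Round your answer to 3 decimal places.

0.500

Rank s: 4, 1, 5, 3, 2
Rank t: 5, 1, 3, 2, 4
d = rank(s) − rank(t): -1, 0, 2, 1, -2; Σd² = 10
ρ = 1 − 6Σd² / [n(n²−1)] = 1 − 6×10 / (5×24) = 1 − 60/120 ≈ 0.500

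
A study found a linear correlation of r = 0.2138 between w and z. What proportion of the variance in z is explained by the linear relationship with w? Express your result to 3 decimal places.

r² = (0.2138)² = 0.046

0.046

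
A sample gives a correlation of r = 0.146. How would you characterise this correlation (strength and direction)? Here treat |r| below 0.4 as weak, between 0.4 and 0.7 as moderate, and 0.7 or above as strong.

r = 0.146 > 0 so the relationship is positive.
|r| = 0.146, which falls in the weak range.

weak positive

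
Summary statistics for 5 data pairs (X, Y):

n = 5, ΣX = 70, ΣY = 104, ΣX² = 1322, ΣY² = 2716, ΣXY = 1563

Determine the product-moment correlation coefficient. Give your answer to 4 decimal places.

0.2461

r = (nΣXY − ΣXΣY) / √[(nΣX² − (ΣX)²)(nΣY² − (ΣY)²)]
Numerator: 5×1563 − 70×104 = 535
Denominator: √[(6610 − 4900)(13580 − 10816)] = √[1710 × 2764] = 2174.0377
r = 535 / 2174.0377 ≈ 0.2461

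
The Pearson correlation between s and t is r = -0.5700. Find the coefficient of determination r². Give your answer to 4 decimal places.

0.3249

r² = (-0.5700)² = 0.3249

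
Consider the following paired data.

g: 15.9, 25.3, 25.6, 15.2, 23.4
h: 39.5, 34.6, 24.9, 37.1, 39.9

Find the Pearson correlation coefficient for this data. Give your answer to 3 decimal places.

n = 5, Σg = 105.4, Σh = 176, Σg² = 2326.86, Σh² = 6345.84, Σgh = 3638.45
nΣgh − ΣgΣh = 18192.25 − 18550.4 = -358.15
nΣg² − (Σg)² = 11634.3 − 11109.16 = 525.14; nΣh² − (Σh)² = 31729.2 − 30976 = 753.2
r = -358.15 / √(525.14 × 753.2) = -358.15 / 628.9161 ≈ -0.569

-0.569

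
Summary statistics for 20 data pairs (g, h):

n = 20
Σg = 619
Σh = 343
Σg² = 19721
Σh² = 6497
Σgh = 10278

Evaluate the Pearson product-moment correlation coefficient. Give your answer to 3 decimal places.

-0.574

r = (nΣgh − ΣgΣh) / √[(nΣg² − (Σg)²)(nΣh² − (Σh)²)]
Numerator: 20×10278 − 619×343 = -6757
Denominator: √[(394420 − 383161)(129940 − 117649)] = √[11259 × 12291] = 11763.6886
r = -6757 / 11763.6886 ≈ -0.574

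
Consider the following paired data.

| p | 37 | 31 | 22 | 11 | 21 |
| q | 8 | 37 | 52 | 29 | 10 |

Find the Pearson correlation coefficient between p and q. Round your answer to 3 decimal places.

n = 5, Σp = 122, Σq = 136, Σp² = 3376, Σq² = 5078, Σpq = 3116
nΣpq − ΣpΣq = 15580 − 16592 = -1012
nΣp² − (Σp)² = 16880 − 14884 = 1996; nΣq² − (Σq)² = 25390 − 18496 = 6894
r = -1012 / √(1996 × 6894) = -1012 / 3709.5045 ≈ -0.273

-0.273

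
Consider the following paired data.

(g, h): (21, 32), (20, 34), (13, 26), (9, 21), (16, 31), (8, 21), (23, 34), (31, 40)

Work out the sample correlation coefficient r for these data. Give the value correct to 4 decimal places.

n = 8, Σg = 141, Σh = 239, Σg² = 2901, Σh² = 7455, Σgh = 4565
nΣgh − ΣgΣh = 36520 − 33699 = 2821
nΣg² − (Σg)² = 23208 − 19881 = 3327; nΣh² − (Σh)² = 59640 − 57121 = 2519
r = 2821 / √(3327 × 2519) = 2821 / 2894.9461 ≈ 0.9745

0.9745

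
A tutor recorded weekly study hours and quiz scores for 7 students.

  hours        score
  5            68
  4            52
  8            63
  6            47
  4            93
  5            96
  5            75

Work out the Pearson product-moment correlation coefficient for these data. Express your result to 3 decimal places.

n = 7, Σx = 37, Σy = 494, Σx² = 207, Σy² = 36996, Σxy = 2561
nΣxy − ΣxΣy = 17927 − 18278 = -351
nΣx² − (Σx)² = 1449 − 1369 = 80; nΣy² − (Σy)² = 258972 − 244036 = 14936
r = -351 / √(80 × 14936) = -351 / 1093.1057 ≈ -0.321

-0.321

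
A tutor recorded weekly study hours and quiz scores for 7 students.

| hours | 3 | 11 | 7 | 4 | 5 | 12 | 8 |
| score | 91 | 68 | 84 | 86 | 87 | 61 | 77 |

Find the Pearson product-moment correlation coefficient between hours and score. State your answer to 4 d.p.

n = 7, Σx = 50, Σy = 554, Σx² = 428, Σy² = 44576, Σxy = 3736
nΣxy − ΣxΣy = 26152 − 27700 = -1548
nΣx² − (Σx)² = 2996 − 2500 = 496; nΣy² − (Σy)² = 312032 − 306916 = 5116
r = -1548 / √(496 × 5116) = -1548 / 1592.9645 ≈ -0.9718

-0.9718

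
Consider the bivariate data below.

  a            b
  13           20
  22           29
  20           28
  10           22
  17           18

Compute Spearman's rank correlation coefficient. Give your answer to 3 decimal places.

0.600

Rank a: 2, 5, 4, 1, 3
Rank b: 2, 5, 4, 3, 1
d = rank(a) − rank(b): 0, 0, 0, -2, 2; Σd² = 8
ρ = 1 − 6Σd² / [n(n²−1)] = 1 − 6×8 / (5×24) = 1 − 48/120 ≈ 0.600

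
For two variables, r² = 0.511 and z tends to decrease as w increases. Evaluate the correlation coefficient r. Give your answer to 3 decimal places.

|r| = √0.511 = 0.715
The association is negative, so r = −0.715.

-0.715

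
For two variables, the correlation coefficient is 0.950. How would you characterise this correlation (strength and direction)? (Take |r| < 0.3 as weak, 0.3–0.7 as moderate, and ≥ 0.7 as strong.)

strong positive

r = 0.950 > 0 so the relationship is positive.
|r| = 0.950, which falls in the strong range.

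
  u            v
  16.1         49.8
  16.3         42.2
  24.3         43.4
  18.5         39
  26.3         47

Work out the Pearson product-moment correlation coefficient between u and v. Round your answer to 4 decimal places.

n = 5, Σu = 101.5, Σv = 221.4, Σu² = 2149.33, Σv² = 9874.44, Σuv = 4501.86
nΣuv − ΣuΣv = 22509.3 − 22472.1 = 37.2
nΣu² − (Σu)² = 10746.65 − 10302.25 = 444.4; nΣv² − (Σv)² = 49372.2 − 49017.96 = 354.24
r = 37.2 / √(444.4 × 354.24) = 37.2 / 396.7673 ≈ 0.0938

0.0938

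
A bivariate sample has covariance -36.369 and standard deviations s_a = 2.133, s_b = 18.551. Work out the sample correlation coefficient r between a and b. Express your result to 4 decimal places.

-0.9191

r = Cov(a,b) / (s_a · s_b) = -36.369 / (2.133 × 18.551)
  = -36.369 / 39.5693 ≈ -0.9191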